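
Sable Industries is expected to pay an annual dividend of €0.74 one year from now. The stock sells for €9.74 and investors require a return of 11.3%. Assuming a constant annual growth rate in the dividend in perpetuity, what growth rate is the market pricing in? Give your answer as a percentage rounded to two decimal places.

3.70%

P = D₁/(r−g) ⇒ g = r − D₁/P = 0.113 − €0.74/€9.74 = 0.037025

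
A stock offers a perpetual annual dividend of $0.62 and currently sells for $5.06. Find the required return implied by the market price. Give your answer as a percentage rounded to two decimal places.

12.25%

P = C/r ⇒ r = C/P = $0.62/$5.06 = 0.122530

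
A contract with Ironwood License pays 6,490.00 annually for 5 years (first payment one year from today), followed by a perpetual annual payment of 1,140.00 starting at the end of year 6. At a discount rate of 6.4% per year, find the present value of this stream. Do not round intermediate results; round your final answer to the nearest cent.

40105.52

PV of 5-year annuity: 6,490.00 × [1 − (1+0.064)^−5] / 0.064 = 27043.30462
Perpetuity value at year 5: 1,140.00 / 0.064 = 17812.50000
PV of perpetuity: 17812.50000 / (1+0.064)^5 = 13062.21228
Total PV = 27043.30462 + 13062.21228 = 40105.51691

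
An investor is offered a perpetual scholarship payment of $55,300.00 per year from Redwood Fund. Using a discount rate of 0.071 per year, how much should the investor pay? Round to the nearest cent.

$778873.24

Level perpetuity: PV = C / r = $55,300.00 / 0.071 = $778,873.24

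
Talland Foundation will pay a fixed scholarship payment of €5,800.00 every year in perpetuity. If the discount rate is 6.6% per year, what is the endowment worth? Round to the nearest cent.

€87878.79

Level perpetuity: PV = C / r = €5,800.00 / 0.066 = €87,878.79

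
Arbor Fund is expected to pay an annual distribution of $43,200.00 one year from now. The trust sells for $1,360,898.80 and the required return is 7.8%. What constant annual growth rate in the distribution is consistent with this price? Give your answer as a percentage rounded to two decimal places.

P = D₁/(r−g) ⇒ g = r − D₁/P = 0.078 − $43,200.00/$1,360,898.80 = 0.046256

4.63%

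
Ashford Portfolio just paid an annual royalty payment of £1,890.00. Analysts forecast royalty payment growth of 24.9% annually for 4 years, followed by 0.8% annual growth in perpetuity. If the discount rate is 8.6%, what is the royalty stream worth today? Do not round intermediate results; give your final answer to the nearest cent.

D_1 = 2360.61000
D_2 = 2948.40189
D_3 = 3682.55396
D_4 = 4599.50990
Terminal value at year 4: TV = D_4×(1+g_2)/(r−g_2) = 4636.30598/0.078 = 59439.82020
P_0 = D_1/(1+r)^1 + D_2/(1+r)^2 + D_3/(1+r)^3 + D_4/(1+r)^4 + TV/(1+r)^4
    = 2173.67403 + 2499.92529 + 2875.14428 + 3306.68067 + 42732.48866 = 53587.91294

£53587.91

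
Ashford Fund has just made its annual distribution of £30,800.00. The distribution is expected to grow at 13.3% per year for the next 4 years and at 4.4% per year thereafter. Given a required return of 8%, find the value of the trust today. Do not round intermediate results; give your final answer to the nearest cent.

£1220940.59

D_1 = 34896.40000
D_2 = 39537.62120
D_3 = 44796.12482
D_4 = 50754.00942
Terminal value at year 4: TV = D_4×(1+g_2)/(r−g_2) = 52987.18584/0.036 = 1471866.27320
P_0 = D_1/(1+r)^1 + D_2/(1+r)^2 + D_3/(1+r)^3 + D_4/(1+r)^4 + TV/(1+r)^4
    = 32311.48148 + 33897.13752 + 35560.60815 + 37305.71207 + 1081865.65012 = 1220940.58935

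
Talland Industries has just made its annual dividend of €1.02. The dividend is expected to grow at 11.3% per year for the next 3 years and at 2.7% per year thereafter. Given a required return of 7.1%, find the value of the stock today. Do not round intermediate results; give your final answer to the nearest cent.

€30.03

D_1 = 1.13526
D_2 = 1.26354
D_3 = 1.40632
Terminal value at year 3: TV = D_3×(1+g_2)/(r−g_2) = 1.44430/0.044 = 32.82490
P_0 = D_1/(1+r)^1 + D_2/(1+r)^2 + D_3/(1+r)^3 + TV/(1+r)^3
    = 1.06000 + 1.10157 + 1.14477 + 26.71991 = 30.02625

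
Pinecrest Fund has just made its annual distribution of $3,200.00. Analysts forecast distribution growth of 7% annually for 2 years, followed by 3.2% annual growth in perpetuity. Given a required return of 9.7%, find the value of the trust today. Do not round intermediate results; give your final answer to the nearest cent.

$54501.65

D_1 = 3424.00000
D_2 = 3663.68000
Terminal value at year 2: TV = D_2×(1+g_2)/(r−g_2) = 3780.91776/0.065 = 58167.96554
P_0 = D_1/(1+r)^1 + D_2/(1+r)^2 + TV/(1+r)^2
    = 3121.23974 + 3044.41798 + 48335.99012 = 54501.64785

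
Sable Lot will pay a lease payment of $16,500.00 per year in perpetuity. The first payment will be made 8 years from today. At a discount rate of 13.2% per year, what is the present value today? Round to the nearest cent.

Value at end of year 7: C / r = $16,500.00 / 0.132 = $125,000.0000
Discount to today: PV = $125,000.0000 / (1 + 0.132)^7 = $125,000.0000 / 2.381908 = $52,478.94

$52478.94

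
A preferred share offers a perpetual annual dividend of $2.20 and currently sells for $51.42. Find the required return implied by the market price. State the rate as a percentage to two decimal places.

4.28%

P = C/r ⇒ r = C/P = $2.20/$51.42 = 0.042785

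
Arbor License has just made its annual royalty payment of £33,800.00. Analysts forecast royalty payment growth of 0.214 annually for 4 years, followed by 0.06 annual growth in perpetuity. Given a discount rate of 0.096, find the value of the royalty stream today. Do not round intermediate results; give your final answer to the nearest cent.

D_1 = 41033.20000
D_2 = 49814.30480
D_3 = 60474.56603
D_4 = 73416.12316
Terminal value at year 4: TV = D_4×(1+g_2)/(r−g_2) = 77821.09055/0.036 = 2161696.95962
P_0 = D_1/(1+r)^1 + D_2/(1+r)^2 + D_3/(1+r)^3 + D_4/(1+r)^4 + TV/(1+r)^4
    = 37439.05109 + 41469.89784 + 45934.72260 + 50880.24931 + 1498140.67406 = 1673864.59490

£1673864.59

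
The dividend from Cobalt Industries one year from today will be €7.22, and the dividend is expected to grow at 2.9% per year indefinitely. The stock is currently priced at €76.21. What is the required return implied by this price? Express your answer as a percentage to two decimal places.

P = D₁/(r − g) ⇒ r = D₁/P + g = €7.2200/€76.21 + 0.029 = 0.094738 + 0.029 = 0.123738

12.37%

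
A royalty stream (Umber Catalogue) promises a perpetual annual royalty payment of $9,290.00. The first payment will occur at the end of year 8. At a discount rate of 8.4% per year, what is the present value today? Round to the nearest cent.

Value at end of year 7: C / r = $9,290.00 / 0.084 = $110,595.2381
Discount to today: PV = $110,595.2381 / (1 + 0.084)^7 = $110,595.2381 / 1.758754 = $62,882.74

$62882.74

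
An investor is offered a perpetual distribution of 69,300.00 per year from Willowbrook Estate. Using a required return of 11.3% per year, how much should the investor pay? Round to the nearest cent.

Level perpetuity: PV = C / r = 69,300.00 / 0.113 = 613,274.34

613274.34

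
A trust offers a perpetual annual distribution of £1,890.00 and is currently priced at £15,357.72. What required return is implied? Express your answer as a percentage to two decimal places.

12.31%

P = C/r ⇒ r = C/P = £1,890.00/£15,357.72 = 0.123065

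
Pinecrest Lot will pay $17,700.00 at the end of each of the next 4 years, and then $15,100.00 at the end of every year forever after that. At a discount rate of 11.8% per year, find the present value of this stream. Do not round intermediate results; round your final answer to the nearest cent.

PV of 4-year annuity: $17,700.00 × [1 − (1+0.118)^−4] / 0.118 = 53988.32534
Perpetuity value at year 4: $15,100.00 / 0.118 = 127966.10169
PV of perpetuity: 127966.10169 / (1+0.118)^4 = 81908.26483
Total PV = 53988.32534 + 81908.26483 = 135896.59016

$135896.59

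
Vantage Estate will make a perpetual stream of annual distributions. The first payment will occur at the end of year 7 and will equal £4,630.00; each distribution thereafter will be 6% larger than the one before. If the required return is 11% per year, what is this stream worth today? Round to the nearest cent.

Value at end of year 6: C₁ / (r − g) = £4,630.00 / (0.11 − 0.06) = £92,600.0000
Discount to today: PV = £92,600.0000 / (1 + 0.11)^6 = £92,600.0000 / 1.870415 = £49,507.74

£49507.74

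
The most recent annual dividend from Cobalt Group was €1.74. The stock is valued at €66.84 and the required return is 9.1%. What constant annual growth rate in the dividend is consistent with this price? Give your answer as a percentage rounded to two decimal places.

6.33%

P = D₀(1+g)/(r−g) ⇒ P(r−g) = D₀(1+g) ⇒ g(P+D₀) = P·r − D₀
g = (P·r − D₀)/(P + D₀) = (€66.84×0.091 − €1.74) / (€66.84 + €1.74) = 0.063319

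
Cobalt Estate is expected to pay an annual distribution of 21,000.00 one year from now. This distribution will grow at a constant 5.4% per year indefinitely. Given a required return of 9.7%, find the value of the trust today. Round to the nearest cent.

Growing perpetuity: P = D₁ / (r − g) = 21,000.0000 / (0.097 − 0.054) = 488,372.09

488372.09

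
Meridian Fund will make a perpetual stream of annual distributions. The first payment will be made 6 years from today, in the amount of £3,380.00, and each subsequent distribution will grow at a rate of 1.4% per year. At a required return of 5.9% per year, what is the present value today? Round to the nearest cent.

£56392.89

Value at end of year 5: C₁ / (r − g) = £3,380.00 / (0.059 − 0.014) = £75,111.1111
Discount to today: PV = £75,111.1111 / (1 + 0.059)^5 = £75,111.1111 / 1.331925 = £56,392.89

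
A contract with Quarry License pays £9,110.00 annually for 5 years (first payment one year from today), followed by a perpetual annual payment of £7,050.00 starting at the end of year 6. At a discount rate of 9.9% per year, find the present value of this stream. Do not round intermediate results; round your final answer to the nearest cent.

PV of 5-year annuity: £9,110.00 × [1 − (1+0.099)^−5] / 0.099 = 34622.47159
Perpetuity value at year 5: £7,050.00 / 0.099 = 71212.12121
PV of perpetuity: 71212.12121 / (1+0.099)^5 = 44418.66076
Total PV = 34622.47159 + 44418.66076 = 79041.13235

£79041.13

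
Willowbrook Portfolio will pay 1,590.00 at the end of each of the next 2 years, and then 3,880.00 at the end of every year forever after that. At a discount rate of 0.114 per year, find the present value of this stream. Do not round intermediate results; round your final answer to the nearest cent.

PV of 2-year annuity: 1,590.00 × [1 − (1+0.114)^−2] / 0.114 = 2708.51800
Perpetuity value at year 2: 3,880.00 / 0.114 = 34035.08772
PV of perpetuity: 34035.08772 / (1+0.114)^2 = 27425.62242
Total PV = 2708.51800 + 27425.62242 = 30134.14042

30134.14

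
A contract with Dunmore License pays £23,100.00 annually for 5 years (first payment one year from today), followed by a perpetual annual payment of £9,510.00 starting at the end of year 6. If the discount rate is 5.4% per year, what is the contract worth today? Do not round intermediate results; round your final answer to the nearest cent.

£234303.76

PV of 5-year annuity: £23,100.00 × [1 − (1+0.054)^−5] / 0.054 = 98914.66311
Perpetuity value at year 5: £9,510.00 / 0.054 = 176111.11111
PV of perpetuity: 176111.11111 / (1+0.054)^5 = 135389.10045
Total PV = 98914.66311 + 135389.10045 = 234303.76356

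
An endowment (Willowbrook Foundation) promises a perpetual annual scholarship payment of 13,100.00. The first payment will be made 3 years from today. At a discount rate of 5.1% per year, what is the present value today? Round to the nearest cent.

Value at end of year 2: C / r = 13,100.00 / 0.051 = 256,862.7451
Discount to today: PV = 256,862.7451 / (1 + 0.051)^2 = 256,862.7451 / 1.104601 = 232,538.94

232538.94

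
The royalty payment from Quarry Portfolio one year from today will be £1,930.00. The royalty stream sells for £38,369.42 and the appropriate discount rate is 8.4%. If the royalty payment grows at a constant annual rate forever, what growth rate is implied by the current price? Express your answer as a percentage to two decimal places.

3.37%

P = D₁/(r−g) ⇒ g = r − D₁/P = 0.084 − £1,930.00/£38,369.42 = 0.033700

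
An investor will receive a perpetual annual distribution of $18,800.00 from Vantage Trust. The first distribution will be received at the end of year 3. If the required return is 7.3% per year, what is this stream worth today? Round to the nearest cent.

Value at end of year 2: C / r = $18,800.00 / 0.073 = $257,534.2466
Discount to today: PV = $257,534.2466 / (1 + 0.073)^2 = $257,534.2466 / 1.151329 = $223,684.32

$223684.32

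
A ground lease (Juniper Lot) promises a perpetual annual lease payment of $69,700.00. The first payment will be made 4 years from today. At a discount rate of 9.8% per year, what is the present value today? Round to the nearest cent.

$537278.77

Value at end of year 3: C / r = $69,700.00 / 0.098 = $711,224.4898
Discount to today: PV = $711,224.4898 / (1 + 0.098)^3 = $711,224.4898 / 1.323753 = $537,278.77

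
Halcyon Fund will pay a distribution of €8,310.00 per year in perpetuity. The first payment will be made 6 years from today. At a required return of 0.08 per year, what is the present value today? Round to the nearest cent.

€70695.58

Value at end of year 5: C / r = €8,310.00 / 0.08 = €103,875.0000
Discount to today: PV = €103,875.0000 / (1 + 0.08)^5 = €103,875.0000 / 1.469328 = €70,695.58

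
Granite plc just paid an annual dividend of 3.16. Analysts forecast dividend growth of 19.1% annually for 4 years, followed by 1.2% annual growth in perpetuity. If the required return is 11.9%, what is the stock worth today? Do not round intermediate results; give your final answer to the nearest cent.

D_1 = 3.76356
D_2 = 4.48240
D_3 = 5.33854
D_4 = 6.35820
Terminal value at year 4: TV = D_4×(1+g_2)/(r−g_2) = 6.43450/0.107 = 60.13549
P_0 = D_1/(1+r)^1 + D_2/(1+r)^2 + D_3/(1+r)^3 + D_4/(1+r)^4 + TV/(1+r)^4
    = 3.36332 + 3.57973 + 3.81006 + 4.05521 + 38.35399 = 53.16232

53.16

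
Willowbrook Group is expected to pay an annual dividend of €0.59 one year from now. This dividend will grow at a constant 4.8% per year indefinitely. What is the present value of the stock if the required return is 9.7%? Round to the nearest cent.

€12.04

Growing perpetuity: P = D₁ / (r − g) = €0.5900 / (0.097 − 0.048) = €12.04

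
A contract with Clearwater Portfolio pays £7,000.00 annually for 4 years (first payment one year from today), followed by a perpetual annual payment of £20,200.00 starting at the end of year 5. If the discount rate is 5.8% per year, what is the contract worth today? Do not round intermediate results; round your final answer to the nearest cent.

£302326.21

PV of 4-year annuity: £7,000.00 × [1 − (1+0.058)^−4] / 0.058 = 24367.23730
Perpetuity value at year 4: £20,200.00 / 0.058 = 348275.86207
PV of perpetuity: 348275.86207 / (1+0.058)^4 = 277958.97729
Total PV = 24367.23730 + 277958.97729 = 302326.21459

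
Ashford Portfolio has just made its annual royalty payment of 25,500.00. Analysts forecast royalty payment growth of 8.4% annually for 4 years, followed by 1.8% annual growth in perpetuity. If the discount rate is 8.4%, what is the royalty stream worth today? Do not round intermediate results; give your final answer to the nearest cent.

495318.18

D_1 = 27642.00000
D_2 = 29963.92800
D_3 = 32480.89795
D_4 = 35209.29338
Terminal value at year 4: TV = D_4×(1+g_2)/(r−g_2) = 35843.06066/0.066 = 543076.67668
P_0 = D_1/(1+r)^1 + D_2/(1+r)^2 + D_3/(1+r)^3 + D_4/(1+r)^4 + TV/(1+r)^4
    = 25500.00000 + 25500.00000 + 25500.00000 + 25500.00000 + 393318.18182 = 495318.18182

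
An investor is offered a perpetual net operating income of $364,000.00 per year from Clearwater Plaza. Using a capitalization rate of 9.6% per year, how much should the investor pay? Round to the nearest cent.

$3791666.67

Level perpetuity: PV = C / r = $364,000.00 / 0.096 = $3,791,666.67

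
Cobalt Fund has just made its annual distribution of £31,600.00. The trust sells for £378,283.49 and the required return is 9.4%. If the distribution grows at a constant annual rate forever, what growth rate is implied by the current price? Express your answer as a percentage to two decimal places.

P = D₀(1+g)/(r−g) ⇒ P(r−g) = D₀(1+g) ⇒ g(P+D₀) = P·r − D₀
g = (P·r − D₀)/(P + D₀) = (£378,283.49×0.094 − £31,600.00) / (£378,283.49 + £31,600.00) = 0.009658

0.97%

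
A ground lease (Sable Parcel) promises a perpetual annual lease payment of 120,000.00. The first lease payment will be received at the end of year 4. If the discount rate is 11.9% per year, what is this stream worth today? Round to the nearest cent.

719687.61

Value at end of year 3: C / r = 120,000.00 / 0.119 = 1,008,403.3613
Discount to today: PV = 1,008,403.3613 / (1 + 0.119)^3 = 1,008,403.3613 / 1.401168 = 719,687.61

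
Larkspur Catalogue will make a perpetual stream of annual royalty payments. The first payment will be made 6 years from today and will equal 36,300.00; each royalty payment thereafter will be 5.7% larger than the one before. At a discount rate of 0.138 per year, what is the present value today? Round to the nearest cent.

234806.60

Value at end of year 5: C₁ / (r − g) = 36,300.00 / (0.138 − 0.057) = 448,148.1481
Discount to today: PV = 448,148.1481 / (1 + 0.138)^5 = 448,148.1481 / 1.908584 = 234,806.60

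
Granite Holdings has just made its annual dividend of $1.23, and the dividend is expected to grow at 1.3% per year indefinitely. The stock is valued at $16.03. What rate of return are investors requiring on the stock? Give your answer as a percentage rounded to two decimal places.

9.07%

D₁ = $1.23 × 1.013 = $1.2460
P = D₁/(r − g) ⇒ r = D₁/P + g = $1.2460/$16.03 + 0.013 = 0.077729 + 0.013 = 0.090729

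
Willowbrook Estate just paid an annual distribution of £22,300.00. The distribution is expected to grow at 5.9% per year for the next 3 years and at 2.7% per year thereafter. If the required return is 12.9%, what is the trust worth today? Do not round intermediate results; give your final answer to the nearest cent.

£244244.21

D_1 = 23615.70000
D_2 = 25009.02630
D_3 = 26484.55885
Terminal value at year 3: TV = D_3×(1+g_2)/(r−g_2) = 27199.64194/0.102 = 266663.15628
P_0 = D_1/(1+r)^1 + D_2/(1+r)^2 + D_3/(1+r)^3 + TV/(1+r)^3
    = 20917.36050 + 19620.44709 + 18403.94461 + 185302.46194 = 244244.21414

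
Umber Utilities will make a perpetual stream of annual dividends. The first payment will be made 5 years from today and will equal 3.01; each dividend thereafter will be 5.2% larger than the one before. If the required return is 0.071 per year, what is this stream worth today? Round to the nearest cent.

Value at end of year 4: C₁ / (r − g) = 3.01 / (0.071 − 0.052) = 158.4211
Discount to today: PV = 158.4211 / (1 + 0.071)^4 = 158.4211 / 1.315703 = 120.41

120.41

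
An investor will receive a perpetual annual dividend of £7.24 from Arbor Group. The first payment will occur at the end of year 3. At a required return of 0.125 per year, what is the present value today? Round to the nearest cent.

Value at end of year 2: C / r = £7.24 / 0.125 = £57.9200
Discount to today: PV = £57.9200 / (1 + 0.125)^2 = £57.9200 / 1.265625 = £45.76

£45.76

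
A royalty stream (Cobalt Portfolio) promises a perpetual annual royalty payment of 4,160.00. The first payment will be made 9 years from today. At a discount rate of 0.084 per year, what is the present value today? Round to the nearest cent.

Value at end of year 8: C / r = 4,160.00 / 0.084 = 49,523.8095
Discount to today: PV = 49,523.8095 / (1 + 0.084)^8 = 49,523.8095 / 1.906489 = 25,976.45

25976.45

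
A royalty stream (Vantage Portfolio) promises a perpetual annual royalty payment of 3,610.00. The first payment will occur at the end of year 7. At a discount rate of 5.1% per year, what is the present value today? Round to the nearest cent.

Value at end of year 6: C / r = 3,610.00 / 0.051 = 70,784.3137
Discount to today: PV = 70,784.3137 / (1 + 0.051)^6 = 70,784.3137 / 1.347772 = 52,519.52

52519.52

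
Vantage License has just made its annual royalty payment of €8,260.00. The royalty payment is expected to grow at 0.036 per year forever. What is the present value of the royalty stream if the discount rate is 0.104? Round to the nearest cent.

D₁ = D₀ × (1 + g) = €8,260.00 × 1.036 = €8,557.3600
Growing perpetuity: P = D₁ / (r − g) = €8,557.3600 / (0.104 − 0.036) = €125,843.53

€125843.53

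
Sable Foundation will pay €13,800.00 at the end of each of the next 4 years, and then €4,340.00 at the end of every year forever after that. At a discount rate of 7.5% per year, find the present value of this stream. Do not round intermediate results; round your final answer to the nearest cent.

€89551.29

PV of 4-year annuity: €13,800.00 × [1 − (1+0.075)^−4] / 0.075 = 46220.70252
Perpetuity value at year 4: €4,340.00 / 0.075 = 57866.66667
PV of perpetuity: 57866.66667 / (1+0.075)^4 = 43330.59066
Total PV = 46220.70252 + 43330.59066 = 89551.29318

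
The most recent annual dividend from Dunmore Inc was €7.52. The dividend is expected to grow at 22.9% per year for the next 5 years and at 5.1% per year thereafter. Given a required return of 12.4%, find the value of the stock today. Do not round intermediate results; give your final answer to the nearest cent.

€218.76

D_1 = 9.24208
D_2 = 11.35852
D_3 = 13.95962
D_4 = 17.15637
D_5 = 21.08518
Terminal value at year 5: TV = D_5×(1+g_2)/(r−g_2) = 22.16052/0.073 = 303.56878
P_0 = D_1/(1+r)^1 + D_2/(1+r)^2 + D_3/(1+r)^3 + D_4/(1+r)^4 + D_5/(1+r)^5 + TV/(1+r)^5
    = 8.22249 + 8.99061 + 9.83048 + 10.74880 + 11.75292 + 169.20982 = 218.75511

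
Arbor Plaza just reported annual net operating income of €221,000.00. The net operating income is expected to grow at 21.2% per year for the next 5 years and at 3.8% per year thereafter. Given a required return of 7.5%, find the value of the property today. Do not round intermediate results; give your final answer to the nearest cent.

€12900759.00

D_1 = 267852.00000
D_2 = 324636.62400
D_3 = 393459.58829
D_4 = 476873.02101
D_5 = 577970.10146
Terminal value at year 5: TV = D_5×(1+g_2)/(r−g_2) = 599932.96531/0.037 = 16214404.46793
P_0 = D_1/(1+r)^1 + D_2/(1+r)^2 + D_3/(1+r)^3 + D_4/(1+r)^4 + D_5/(1+r)^5 + TV/(1+r)^5
    = 249164.65116 + 280918.65787 + 316719.45427 + 357082.77076 + 402590.06341 + 11294283.40056 = 12900758.99803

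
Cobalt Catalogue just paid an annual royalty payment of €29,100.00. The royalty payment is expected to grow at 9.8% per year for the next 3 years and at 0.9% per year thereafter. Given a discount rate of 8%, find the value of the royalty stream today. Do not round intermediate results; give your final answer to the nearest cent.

€524814.29

D_1 = 31951.80000
D_2 = 35083.07640
D_3 = 38521.21789
Terminal value at year 3: TV = D_3×(1+g_2)/(r−g_2) = 38867.90885/0.071 = 547435.33589
P_0 = D_1/(1+r)^1 + D_2/(1+r)^2 + D_3/(1+r)^3 + TV/(1+r)^3
    = 29585.00000 + 30078.08333 + 30579.38472 + 434571.81950 = 524814.28756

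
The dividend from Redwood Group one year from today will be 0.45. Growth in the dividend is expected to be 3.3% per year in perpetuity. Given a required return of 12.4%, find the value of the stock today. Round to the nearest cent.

4.95

Growing perpetuity: P = D₁ / (r − g) = 0.4500 / (0.124 − 0.033) = 4.95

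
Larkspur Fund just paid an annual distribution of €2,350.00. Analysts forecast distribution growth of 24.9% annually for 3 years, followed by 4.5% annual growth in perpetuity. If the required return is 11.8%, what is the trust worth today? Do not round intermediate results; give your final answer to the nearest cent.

D_1 = 2935.15000
D_2 = 3666.00235
D_3 = 4578.83694
Terminal value at year 3: TV = D_3×(1+g_2)/(r−g_2) = 4784.88460/0.073 = 65546.36435
P_0 = D_1/(1+r)^1 + D_2/(1+r)^2 + D_3/(1+r)^3 + TV/(1+r)^3
    = 2625.35778 + 2932.98021 + 3276.64783 + 46905.43814 = 55740.42396

€55740.42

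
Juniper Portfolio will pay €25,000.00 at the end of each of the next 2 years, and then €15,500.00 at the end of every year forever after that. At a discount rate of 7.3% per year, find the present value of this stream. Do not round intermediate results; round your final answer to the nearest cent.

PV of 2-year annuity: €25,000.00 × [1 − (1+0.073)^−2] / 0.073 = 45013.19779
Perpetuity value at year 2: €15,500.00 / 0.073 = 212328.76712
PV of perpetuity: 212328.76712 / (1+0.073)^2 = 184420.58449
Total PV = 45013.19779 + 184420.58449 = 229433.78228

€229433.78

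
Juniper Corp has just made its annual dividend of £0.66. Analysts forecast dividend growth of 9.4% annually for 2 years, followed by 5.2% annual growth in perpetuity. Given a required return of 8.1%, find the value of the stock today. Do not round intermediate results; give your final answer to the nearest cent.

D_1 = 0.72204
D_2 = 0.78991
Terminal value at year 2: TV = D_2×(1+g_2)/(r−g_2) = 0.83099/0.029 = 28.65473
P_0 = D_1/(1+r)^1 + D_2/(1+r)^2 + TV/(1+r)^2
    = 0.66794 + 0.67597 + 24.52138 = 25.86529

£25.87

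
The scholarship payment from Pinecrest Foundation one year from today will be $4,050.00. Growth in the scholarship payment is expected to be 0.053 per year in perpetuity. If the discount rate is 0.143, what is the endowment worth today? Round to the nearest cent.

$45000.00

Growing perpetuity: P = D₁ / (r − g) = $4,050.0000 / (0.143 − 0.053) = $45,000.00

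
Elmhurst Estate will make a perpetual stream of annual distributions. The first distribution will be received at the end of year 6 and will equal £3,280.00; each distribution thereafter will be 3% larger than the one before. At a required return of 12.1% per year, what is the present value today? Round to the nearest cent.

Value at end of year 5: C₁ / (r − g) = £3,280.00 / (0.121 − 0.03) = £36,043.9560
Discount to today: PV = £36,043.9560 / (1 + 0.121)^5 = £36,043.9560 / 1.770223 = £20,361.25

£20361.25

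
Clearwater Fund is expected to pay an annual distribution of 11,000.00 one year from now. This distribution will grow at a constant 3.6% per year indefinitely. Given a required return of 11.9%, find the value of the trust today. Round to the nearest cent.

132530.12

Growing perpetuity: P = D₁ / (r − g) = 11,000.0000 / (0.119 − 0.036) = 132,530.12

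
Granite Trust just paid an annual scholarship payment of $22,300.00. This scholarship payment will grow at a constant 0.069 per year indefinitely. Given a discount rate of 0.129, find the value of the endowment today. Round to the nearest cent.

$397311.67

D₁ = D₀ × (1 + g) = $22,300.00 × 1.069 = $23,838.7000
Growing perpetuity: P = D₁ / (r − g) = $23,838.7000 / (0.129 − 0.069) = $397,311.67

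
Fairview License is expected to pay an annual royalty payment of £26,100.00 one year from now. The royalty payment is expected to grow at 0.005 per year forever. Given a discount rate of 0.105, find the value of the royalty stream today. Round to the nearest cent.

Growing perpetuity: P = D₁ / (r − g) = £26,100.0000 / (0.105 − 0.005) = £261,000.00

£261000.00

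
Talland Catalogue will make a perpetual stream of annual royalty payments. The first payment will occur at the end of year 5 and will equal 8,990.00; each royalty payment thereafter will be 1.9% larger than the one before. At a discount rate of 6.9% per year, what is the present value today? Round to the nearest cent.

137682.54

Value at end of year 4: C₁ / (r − g) = 8,990.00 / (0.069 − 0.019) = 179,800.0000
Discount to today: PV = 179,800.0000 / (1 + 0.069)^4 = 179,800.0000 / 1.305903 = 137,682.54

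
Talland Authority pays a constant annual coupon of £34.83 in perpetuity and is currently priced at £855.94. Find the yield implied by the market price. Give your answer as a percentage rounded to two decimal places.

4.07%

P = C/r ⇒ r = C/P = £34.83/£855.94 = 0.040692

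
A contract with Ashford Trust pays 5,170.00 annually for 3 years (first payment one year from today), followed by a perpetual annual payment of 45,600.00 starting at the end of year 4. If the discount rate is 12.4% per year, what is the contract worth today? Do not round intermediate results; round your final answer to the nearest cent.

PV of 3-year annuity: 5,170.00 × [1 − (1+0.124)^−3] / 0.124 = 12332.61050
Perpetuity value at year 3: 45,600.00 / 0.124 = 367741.93548
PV of perpetuity: 367741.93548 / (1+0.124)^3 = 258966.87959
Total PV = 12332.61050 + 258966.87959 = 271299.49009

271299.49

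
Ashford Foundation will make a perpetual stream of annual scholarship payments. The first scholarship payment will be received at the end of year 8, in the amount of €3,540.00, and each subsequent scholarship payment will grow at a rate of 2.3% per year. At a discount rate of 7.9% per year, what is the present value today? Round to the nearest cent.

€37124.89

Value at end of year 7: C₁ / (r − g) = €3,540.00 / (0.079 − 0.023) = €63,214.2857
Discount to today: PV = €63,214.2857 / (1 + 0.079)^7 = €63,214.2857 / 1.702747 = €37,124.89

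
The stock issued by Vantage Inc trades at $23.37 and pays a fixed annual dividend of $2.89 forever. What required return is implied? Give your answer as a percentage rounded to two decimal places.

12.37%

P = C/r ⇒ r = C/P = $2.89/$23.37 = 0.123663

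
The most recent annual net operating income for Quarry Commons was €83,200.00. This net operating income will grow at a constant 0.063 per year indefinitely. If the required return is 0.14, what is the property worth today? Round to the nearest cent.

D₁ = D₀ × (1 + g) = €83,200.00 × 1.063 = €88,441.6000
Growing perpetuity: P = D₁ / (r − g) = €88,441.6000 / (0.14 − 0.063) = €1,148,592.21

€1148592.21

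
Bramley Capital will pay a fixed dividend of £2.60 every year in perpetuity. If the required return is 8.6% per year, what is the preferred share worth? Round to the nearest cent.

Level perpetuity: PV = C / r = £2.60 / 0.086 = £30.23

£30.23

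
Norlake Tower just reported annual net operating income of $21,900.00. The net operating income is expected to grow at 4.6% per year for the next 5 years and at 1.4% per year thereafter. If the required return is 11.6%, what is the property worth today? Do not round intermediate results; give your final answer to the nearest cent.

D_1 = 22907.40000
D_2 = 23961.14040
D_3 = 25063.35286
D_4 = 26216.26709
D_5 = 27422.21538
Terminal value at year 5: TV = D_5×(1+g_2)/(r−g_2) = 27806.12639/0.102 = 272609.08227
P_0 = D_1/(1+r)^1 + D_2/(1+r)^2 + D_3/(1+r)^3 + D_4/(1+r)^4 + D_5/(1+r)^5 + TV/(1+r)^5
    = 20526.34409 + 19238.84939 + 18032.11152 + 16901.06510 + 15840.96245 + 157477.80317 = 248017.13571

$248017.14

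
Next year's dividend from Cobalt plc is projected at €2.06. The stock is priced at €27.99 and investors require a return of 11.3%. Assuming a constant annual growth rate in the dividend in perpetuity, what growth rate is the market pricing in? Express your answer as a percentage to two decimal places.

3.94%

P = D₁/(r−g) ⇒ g = r − D₁/P = 0.113 − €2.06/€27.99 = 0.039402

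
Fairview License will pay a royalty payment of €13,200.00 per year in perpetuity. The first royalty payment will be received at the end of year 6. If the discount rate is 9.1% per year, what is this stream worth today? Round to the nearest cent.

Value at end of year 5: C / r = €13,200.00 / 0.091 = €145,054.9451
Discount to today: PV = €145,054.9451 / (1 + 0.091)^5 = €145,054.9451 / 1.545695 = €93,844.49

€93844.49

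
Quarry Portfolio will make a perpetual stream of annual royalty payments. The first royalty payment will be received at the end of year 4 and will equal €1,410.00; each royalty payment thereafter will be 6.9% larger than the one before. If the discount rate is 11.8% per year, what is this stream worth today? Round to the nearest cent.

Value at end of year 3: C₁ / (r − g) = €1,410.00 / (0.118 − 0.069) = €28,775.5102
Discount to today: PV = €28,775.5102 / (1 + 0.118)^3 = €28,775.5102 / 1.397415 = €20,591.96

€20591.96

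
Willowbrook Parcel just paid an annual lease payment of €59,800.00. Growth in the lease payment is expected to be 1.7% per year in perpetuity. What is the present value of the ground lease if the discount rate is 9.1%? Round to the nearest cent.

€821845.95

D₁ = D₀ × (1 + g) = €59,800.00 × 1.017 = €60,816.6000
Growing perpetuity: P = D₁ / (r − g) = €60,816.6000 / (0.091 − 0.017) = €821,845.95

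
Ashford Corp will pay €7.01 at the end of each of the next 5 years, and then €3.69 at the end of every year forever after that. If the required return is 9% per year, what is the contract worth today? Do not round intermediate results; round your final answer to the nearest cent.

€53.91

PV of 5-year annuity: €7.01 × [1 − (1+0.09)^−5] / 0.09 = 27.26646
Perpetuity value at year 5: €3.69 / 0.09 = 41.00000
PV of perpetuity: 41.00000 / (1+0.09)^5 = 26.64719
Total PV = 27.26646 + 26.64719 = 53.91364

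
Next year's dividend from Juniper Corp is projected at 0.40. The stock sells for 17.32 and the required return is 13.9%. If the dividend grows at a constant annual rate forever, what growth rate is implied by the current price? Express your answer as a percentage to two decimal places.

P = D₁/(r−g) ⇒ g = r − D₁/P = 0.139 − 0.40/17.32 = 0.115905

11.59%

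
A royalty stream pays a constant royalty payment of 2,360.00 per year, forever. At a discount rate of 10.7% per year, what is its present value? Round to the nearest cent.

22056.07

Level perpetuity: PV = C / r = 2,360.00 / 0.107 = 22,056.07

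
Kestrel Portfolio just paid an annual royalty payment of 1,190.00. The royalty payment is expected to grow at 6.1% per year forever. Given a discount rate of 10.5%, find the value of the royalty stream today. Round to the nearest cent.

D₁ = D₀ × (1 + g) = 1,190.00 × 1.061 = 1,262.5900
Growing perpetuity: P = D₁ / (r − g) = 1,262.5900 / (0.105 − 0.061) = 28,695.23

28695.23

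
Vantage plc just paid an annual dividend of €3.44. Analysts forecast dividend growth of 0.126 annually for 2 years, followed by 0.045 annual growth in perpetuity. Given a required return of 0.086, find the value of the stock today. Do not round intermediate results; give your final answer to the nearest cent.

€101.52

D_1 = 3.87344
D_2 = 4.36149
Terminal value at year 2: TV = D_2×(1+g_2)/(r−g_2) = 4.55776/0.041 = 111.16489
P_0 = D_1/(1+r)^1 + D_2/(1+r)^2 + TV/(1+r)^2
    = 3.56670 + 3.69807 + 94.25578 = 101.52056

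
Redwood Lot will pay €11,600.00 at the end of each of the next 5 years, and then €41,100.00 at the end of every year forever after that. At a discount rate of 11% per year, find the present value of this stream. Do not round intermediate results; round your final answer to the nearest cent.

PV of 5-year annuity: €11,600.00 × [1 − (1+0.11)^−5] / 0.11 = 42872.40540
Perpetuity value at year 5: €41,100.00 / 0.11 = 373636.36364
PV of perpetuity: 373636.36364 / (1+0.11)^5 = 221734.99621
Total PV = 42872.40540 + 221734.99621 = 264607.40162

€264607.40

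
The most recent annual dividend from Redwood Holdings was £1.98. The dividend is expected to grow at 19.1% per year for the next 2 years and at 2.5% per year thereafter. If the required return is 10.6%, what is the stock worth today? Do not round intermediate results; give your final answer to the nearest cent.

£33.48

D_1 = 2.35818
D_2 = 2.80859
Terminal value at year 2: TV = D_2×(1+g_2)/(r−g_2) = 2.87881/0.081 = 35.54083
P_0 = D_1/(1+r)^1 + D_2/(1+r)^2 + TV/(1+r)^2
    = 2.13217 + 2.29603 + 29.05476 = 33.48297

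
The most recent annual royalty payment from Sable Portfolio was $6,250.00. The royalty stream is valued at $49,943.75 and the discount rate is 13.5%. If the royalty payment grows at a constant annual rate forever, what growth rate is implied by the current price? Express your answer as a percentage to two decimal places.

P = D₀(1+g)/(r−g) ⇒ P(r−g) = D₀(1+g) ⇒ g(P+D₀) = P·r − D₀
g = (P·r − D₀)/(P + D₀) = ($49,943.75×0.135 − $6,250.00) / ($49,943.75 + $6,250.00) = 0.008763

0.88%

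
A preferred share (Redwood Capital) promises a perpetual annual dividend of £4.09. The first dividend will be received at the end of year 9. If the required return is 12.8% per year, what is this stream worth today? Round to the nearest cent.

£12.19

Value at end of year 8: C / r = £4.09 / 0.128 = £31.9531
Discount to today: PV = £31.9531 / (1 + 0.128)^8 = £31.9531 / 2.621035 = £12.19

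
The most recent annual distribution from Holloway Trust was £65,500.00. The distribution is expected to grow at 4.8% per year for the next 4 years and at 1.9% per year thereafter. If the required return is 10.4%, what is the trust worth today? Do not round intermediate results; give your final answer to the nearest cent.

D_1 = 68644.00000
D_2 = 71938.91200
D_3 = 75391.97978
D_4 = 79010.79481
Terminal value at year 4: TV = D_4×(1+g_2)/(r−g_2) = 80511.99991/0.085 = 947199.99890
P_0 = D_1/(1+r)^1 + D_2/(1+r)^2 + D_3/(1+r)^3 + D_4/(1+r)^4 + TV/(1+r)^4
    = 62177.53623 + 59023.60323 + 56029.65235 + 53187.56853 + 637625.08627 = 868043.44662

£868043.45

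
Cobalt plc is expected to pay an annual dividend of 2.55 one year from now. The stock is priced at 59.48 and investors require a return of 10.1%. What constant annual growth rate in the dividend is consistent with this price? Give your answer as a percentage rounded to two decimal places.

5.81%

P = D₁/(r−g) ⇒ g = r − D₁/P = 0.101 − 2.55/59.48 = 0.058128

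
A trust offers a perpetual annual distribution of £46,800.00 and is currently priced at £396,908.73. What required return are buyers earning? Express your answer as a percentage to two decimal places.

P = C/r ⇒ r = C/P = £46,800.00/£396,908.73 = 0.117911

11.79%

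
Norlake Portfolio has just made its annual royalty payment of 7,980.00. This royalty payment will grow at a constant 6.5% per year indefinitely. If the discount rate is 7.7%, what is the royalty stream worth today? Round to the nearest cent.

708225.00

D₁ = D₀ × (1 + g) = 7,980.00 × 1.065 = 8,498.7000
Growing perpetuity: P = D₁ / (r − g) = 8,498.7000 / (0.077 − 0.065) = 708,225.00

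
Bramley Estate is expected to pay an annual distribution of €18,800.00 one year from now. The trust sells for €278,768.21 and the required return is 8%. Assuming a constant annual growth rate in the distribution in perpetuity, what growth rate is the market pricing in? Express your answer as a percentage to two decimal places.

P = D₁/(r−g) ⇒ g = r − D₁/P = 0.08 − €18,800.00/€278,768.21 = 0.012560

1.26%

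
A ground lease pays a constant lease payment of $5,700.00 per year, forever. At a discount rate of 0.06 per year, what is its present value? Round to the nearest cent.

$95000.00

Level perpetuity: PV = C / r = $5,700.00 / 0.06 = $95,000.00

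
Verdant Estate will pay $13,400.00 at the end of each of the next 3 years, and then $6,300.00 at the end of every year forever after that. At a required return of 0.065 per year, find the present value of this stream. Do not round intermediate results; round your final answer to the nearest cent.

PV of 3-year annuity: $13,400.00 × [1 − (1+0.065)^−3] / 0.065 = 35489.57184
Perpetuity value at year 3: $6,300.00 / 0.065 = 96923.07692
PV of perpetuity: 96923.07692 / (1+0.065)^3 = 80237.68121
Total PV = 35489.57184 + 80237.68121 = 115727.25305

$115727.25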